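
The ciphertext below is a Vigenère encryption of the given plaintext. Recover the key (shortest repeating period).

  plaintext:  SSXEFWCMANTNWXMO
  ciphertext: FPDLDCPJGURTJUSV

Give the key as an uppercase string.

  i= 0: F-S = 13 → N
  i= 1: P-S = 23 → X
  i= 2: D-X =  6 → G
  i= 3: L-E =  7 → H
  i= 4: D-F = 24 → Y
  i= 5: C-W =  6 → G
  i= 6: P-C = 13 → N
  i= 7: J-M = 23 → X
  i= 8: G-A =  6 → G
  i= 9: U-N =  7 → H
  i=10: R-T = 24 → Y
  i=11: T-N =  6 → G
  i=12: J-W = 13 → N
  i=13: U-X = 23 → X
  i=14: S-M =  6 → G
  i=15: V-O =  7 → H
  shifts repeat with period 6: NXGHYG

NXGHYG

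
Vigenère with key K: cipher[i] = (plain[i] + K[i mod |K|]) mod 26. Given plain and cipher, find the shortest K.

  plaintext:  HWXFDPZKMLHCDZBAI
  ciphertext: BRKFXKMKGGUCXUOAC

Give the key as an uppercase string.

  i= 0: B-H = 20 → U
  i= 1: R-W = 21 → V
  i= 2: K-X = 13 → N
  i= 3: F-F =  0 → A
  i= 4: X-D = 20 → U
  i= 5: K-P = 21 → V
  i= 6: M-Z = 13 → N
  i= 7: K-K =  0 → A
  i= 8: G-M = 20 → U
  i= 9: G-L = 21 → V
  i=10: U-H = 13 → N
  i=11: C-C =  0 → A
  i=12: X-D = 20 → U
  i=13: U-Z = 21 → V
  i=14: O-B = 13 → N
  i=15: A-A =  0 → A
  i=16: C-I = 20 → U
  shifts repeat with period 4: UVNA

UVNA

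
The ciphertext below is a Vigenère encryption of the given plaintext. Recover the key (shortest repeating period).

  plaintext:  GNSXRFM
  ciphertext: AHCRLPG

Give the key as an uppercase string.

  i= 0: A-G = 20 → U
  i= 1: H-N = 20 → U
  i= 2: C-S = 10 → K
  i= 3: R-X = 20 → U
  i= 4: L-R = 20 → U
  i= 5: P-F = 10 → K
  i= 6: G-M = 20 → U
  shifts repeat with period 3: UUK

UUK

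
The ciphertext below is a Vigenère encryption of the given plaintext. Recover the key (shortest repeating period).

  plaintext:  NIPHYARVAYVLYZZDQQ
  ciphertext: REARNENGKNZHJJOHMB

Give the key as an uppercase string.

EWLKP

  i= 0: R-N =  4 → E
  i= 1: E-I = 22 → W
  i= 2: A-P = 11 → L
  i= 3: R-H = 10 → K
  i= 4: N-Y = 15 → P
  i= 5: E-A =  4 → E
  i= 6: N-R = 22 → W
  i= 7: G-V = 11 → L
  i= 8: K-A = 10 → K
  i= 9: N-Y = 15 → P
  i=10: Z-V =  4 → E
  i=11: H-L = 22 → W
  i=12: J-Y = 11 → L
  i=13: J-Z = 10 → K
  i=14: O-Z = 15 → P
  i=15: H-D =  4 → E
  i=16: M-Q = 22 → W
  i=17: B-Q = 11 → L
  shifts repeat with period 5: EWLKP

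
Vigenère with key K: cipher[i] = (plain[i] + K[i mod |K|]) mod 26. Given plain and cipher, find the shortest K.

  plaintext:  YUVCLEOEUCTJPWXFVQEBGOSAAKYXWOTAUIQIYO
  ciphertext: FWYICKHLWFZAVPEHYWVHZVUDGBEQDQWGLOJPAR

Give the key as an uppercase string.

HCDGRGT

  i= 0: F-Y =  7 → H
  i= 1: W-U =  2 → C
  i= 2: Y-V =  3 → D
  i= 3: I-C =  6 → G
  i= 4: C-L = 17 → R
  i= 5: K-E =  6 → G
  i= 6: H-O = 19 → T
  i= 7: L-E =  7 → H
  i= 8: W-U =  2 → C
  i= 9: F-C =  3 → D
  i=10: Z-T =  6 → G
  i=11: A-J = 17 → R
  i=12: V-P =  6 → G
  i=13: P-W = 19 → T
  i=14: E-X =  7 → H
  i=15: H-F =  2 → C
  i=16: Y-V =  3 → D
  i=17: W-Q =  6 → G
  i=18: V-E = 17 → R
  i=19: H-B =  6 → G
  i=20: Z-G = 19 → T
  i=21: V-O =  7 → H
  i=22: U-S =  2 → C
  i=23: D-A =  3 → D
  i=24: G-A =  6 → G
  i=25: B-K = 17 → R
  i=26: E-Y =  6 → G
  i=27: Q-X = 19 → T
  i=28: D-W =  7 → H
  i=29: Q-O =  2 → C
  i=30: W-T =  3 → D
  i=31: G-A =  6 → G
  i=32: L-U = 17 → R
  i=33: O-I =  6 → G
  i=34: J-Q = 19 → T
  i=35: P-I =  7 → H
  i=36: A-Y =  2 → C
  i=37: R-O =  3 → D
  shifts repeat with period 7: HCDGRGT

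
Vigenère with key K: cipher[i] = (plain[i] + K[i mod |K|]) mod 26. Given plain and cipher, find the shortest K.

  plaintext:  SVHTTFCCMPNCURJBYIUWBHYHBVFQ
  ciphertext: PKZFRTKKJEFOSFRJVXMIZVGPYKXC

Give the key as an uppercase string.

  i= 0: P-S = 23 → X
  i= 1: K-V = 15 → P
  i= 2: Z-H = 18 → S
  i= 3: F-T = 12 → M
  i= 4: R-T = 24 → Y
  i= 5: T-F = 14 → O
  i= 6: K-C =  8 → I
  i= 7: K-C =  8 → I
  i= 8: J-M = 23 → X
  i= 9: E-P = 15 → P
  i=10: F-N = 18 → S
  i=11: O-C = 12 → M
  i=12: S-U = 24 → Y
  i=13: F-R = 14 → O
  i=14: R-J =  8 → I
  i=15: J-B =  8 → I
  i=16: V-Y = 23 → X
  i=17: X-I = 15 → P
  i=18: M-U = 18 → S
  i=19: I-W = 12 → M
  i=20: Z-B = 24 → Y
  i=21: V-H = 14 → O
  i=22: G-Y =  8 → I
  i=23: P-H =  8 → I
  i=24: Y-B = 23 → X
  i=25: K-V = 15 → P
  i=26: X-F = 18 → S
  i=27: C-Q = 12 → M
  shifts repeat with period 8: XPSMYOII

XPSMYOII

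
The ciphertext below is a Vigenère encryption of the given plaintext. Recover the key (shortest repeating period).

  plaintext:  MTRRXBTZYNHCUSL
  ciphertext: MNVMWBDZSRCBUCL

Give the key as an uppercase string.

AUEVZAK

  i= 0: M-M =  0 → A
  i= 1: N-T = 20 → U
  i= 2: V-R =  4 → E
  i= 3: M-R = 21 → V
  i= 4: W-X = 25 → Z
  i= 5: B-B =  0 → A
  i= 6: D-T = 10 → K
  i= 7: Z-Z =  0 → A
  i= 8: S-Y = 20 → U
  i= 9: R-N =  4 → E
  i=10: C-H = 21 → V
  i=11: B-C = 25 → Z
  i=12: U-U =  0 → A
  i=13: C-S = 10 → K
  i=14: L-L =  0 → A
  shifts repeat with period 7: AUEVZAK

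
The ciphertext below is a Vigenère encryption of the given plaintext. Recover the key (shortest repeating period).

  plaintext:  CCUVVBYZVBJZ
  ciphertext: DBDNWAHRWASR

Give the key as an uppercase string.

BZJS

  i= 0: D-C =  1 → B
  i= 1: B-C = 25 → Z
  i= 2: D-U =  9 → J
  i= 3: N-V = 18 → S
  i= 4: W-V =  1 → B
  i= 5: A-B = 25 → Z
  i= 6: H-Y =  9 → J
  i= 7: R-Z = 18 → S
  i= 8: W-V =  1 → B
  i= 9: A-B = 25 → Z
  i=10: S-J =  9 → J
  i=11: R-Z = 18 → S
  shifts repeat with period 4: BZJS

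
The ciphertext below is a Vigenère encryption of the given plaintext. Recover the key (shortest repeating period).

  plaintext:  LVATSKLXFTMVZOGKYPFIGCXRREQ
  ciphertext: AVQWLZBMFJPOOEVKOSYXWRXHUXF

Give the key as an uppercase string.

PAQDTPQ

  i= 0: A-L = 15 → P
  i= 1: V-V =  0 → A
  i= 2: Q-A = 16 → Q
  i= 3: W-T =  3 → D
  i= 4: L-S = 19 → T
  i= 5: Z-K = 15 → P
  i= 6: B-L = 16 → Q
  i= 7: M-X = 15 → P
  i= 8: F-F =  0 → A
  i= 9: J-T = 16 → Q
  i=10: P-M =  3 → D
  i=11: O-V = 19 → T
  i=12: O-Z = 15 → P
  i=13: E-O = 16 → Q
  i=14: V-G = 15 → P
  i=15: K-K =  0 → A
  i=16: O-Y = 16 → Q
  i=17: S-P =  3 → D
  i=18: Y-F = 19 → T
  i=19: X-I = 15 → P
  i=20: W-G = 16 → Q
  i=21: R-C = 15 → P
  i=22: X-X =  0 → A
  i=23: H-R = 16 → Q
  i=24: U-R =  3 → D
  i=25: X-E = 19 → T
  i=26: F-Q = 15 → P
  shifts repeat with period 7: PAQDTPQ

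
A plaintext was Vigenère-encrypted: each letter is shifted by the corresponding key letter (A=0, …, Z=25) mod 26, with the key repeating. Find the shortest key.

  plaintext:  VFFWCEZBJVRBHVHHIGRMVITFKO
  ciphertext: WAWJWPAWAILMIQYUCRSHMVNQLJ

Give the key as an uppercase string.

BVRNUL

  i= 0: W-V =  1 → B
  i= 1: A-F = 21 → V
  i= 2: W-F = 17 → R
  i= 3: J-W = 13 → N
  i= 4: W-C = 20 → U
  i= 5: P-E = 11 → L
  i= 6: A-Z =  1 → B
  i= 7: W-B = 21 → V
  i= 8: A-J = 17 → R
  i= 9: I-V = 13 → N
  i=10: L-R = 20 → U
  i=11: M-B = 11 → L
  i=12: I-H =  1 → B
  i=13: Q-V = 21 → V
  i=14: Y-H = 17 → R
  i=15: U-H = 13 → N
  i=16: C-I = 20 → U
  i=17: R-G = 11 → L
  i=18: S-R =  1 → B
  i=19: H-M = 21 → V
  i=20: M-V = 17 → R
  i=21: V-I = 13 → N
  i=22: N-T = 20 → U
  i=23: Q-F = 11 → L
  i=24: L-K =  1 → B
  i=25: J-O = 21 → V
  shifts repeat with period 6: BVRNUL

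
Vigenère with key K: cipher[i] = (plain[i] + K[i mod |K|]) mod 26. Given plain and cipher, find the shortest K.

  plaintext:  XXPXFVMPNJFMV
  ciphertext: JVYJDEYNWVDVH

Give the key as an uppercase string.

MYJ

  i= 0: J-X = 12 → M
  i= 1: V-X = 24 → Y
  i= 2: Y-P =  9 → J
  i= 3: J-X = 12 → M
  i= 4: D-F = 24 → Y
  i= 5: E-V =  9 → J
  i= 6: Y-M = 12 → M
  i= 7: N-P = 24 → Y
  i= 8: W-N =  9 → J
  i= 9: V-J = 12 → M
  i=10: D-F = 24 → Y
  i=11: V-M =  9 → J
  i=12: H-V = 12 → M
  shifts repeat with period 3: MYJ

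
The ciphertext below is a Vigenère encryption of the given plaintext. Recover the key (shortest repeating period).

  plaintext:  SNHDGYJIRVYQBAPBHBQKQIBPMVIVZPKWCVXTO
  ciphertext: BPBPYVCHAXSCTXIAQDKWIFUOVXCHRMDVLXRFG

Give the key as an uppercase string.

  i= 0: B-S =  9 → J
  i= 1: P-N =  2 → C
  i= 2: B-H = 20 → U
  i= 3: P-D = 12 → M
  i= 4: Y-G = 18 → S
  i= 5: V-Y = 23 → X
  i= 6: C-J = 19 → T
  i= 7: H-I = 25 → Z
  i= 8: A-R =  9 → J
  i= 9: X-V =  2 → C
  i=10: S-Y = 20 → U
  i=11: C-Q = 12 → M
  i=12: T-B = 18 → S
  i=13: X-A = 23 → X
  i=14: I-P = 19 → T
  i=15: A-B = 25 → Z
  i=16: Q-H =  9 → J
  i=17: D-B =  2 → C
  i=18: K-Q = 20 → U
  i=19: W-K = 12 → M
  i=20: I-Q = 18 → S
  i=21: F-I = 23 → X
  i=22: U-B = 19 → T
  i=23: O-P = 25 → Z
  i=24: V-M =  9 → J
  i=25: X-V =  2 → C
  i=26: C-I = 20 → U
  i=27: H-V = 12 → M
  i=28: R-Z = 18 → S
  i=29: M-P = 23 → X
  i=30: D-K = 19 → T
  i=31: V-W = 25 → Z
  i=32: L-C =  9 → J
  i=33: X-V =  2 → C
  i=34: R-X = 20 → U
  i=35: F-T = 12 → M
  i=36: G-O = 18 → S
  shifts repeat with period 8: JCUMSXTZ

JCUMSXTZ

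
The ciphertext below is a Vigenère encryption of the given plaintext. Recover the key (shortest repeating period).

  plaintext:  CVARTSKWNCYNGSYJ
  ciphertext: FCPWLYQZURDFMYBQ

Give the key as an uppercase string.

  i= 0: F-C =  3 → D
  i= 1: C-V =  7 → H
  i= 2: P-A = 15 → P
  i= 3: W-R =  5 → F
  i= 4: L-T = 18 → S
  i= 5: Y-S =  6 → G
  i= 6: Q-K =  6 → G
  i= 7: Z-W =  3 → D
  i= 8: U-N =  7 → H
  i= 9: R-C = 15 → P
  i=10: D-Y =  5 → F
  i=11: F-N = 18 → S
  i=12: M-G =  6 → G
  i=13: Y-S =  6 → G
  i=14: B-Y =  3 → D
  i=15: Q-J =  7 → H
  shifts repeat with period 7: DHPFSGG

DHPFSGG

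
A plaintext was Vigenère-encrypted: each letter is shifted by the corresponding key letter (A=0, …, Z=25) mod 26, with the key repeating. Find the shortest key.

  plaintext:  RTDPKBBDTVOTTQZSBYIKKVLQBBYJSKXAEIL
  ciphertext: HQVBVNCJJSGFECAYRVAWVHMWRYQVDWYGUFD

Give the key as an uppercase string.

QXSMLMBG

  i= 0: H-R = 16 → Q
  i= 1: Q-T = 23 → X
  i= 2: V-D = 18 → S
  i= 3: B-P = 12 → M
  i= 4: V-K = 11 → L
  i= 5: N-B = 12 → M
  i= 6: C-B =  1 → B
  i= 7: J-D =  6 → G
  i= 8: J-T = 16 → Q
  i= 9: S-V = 23 → X
  i=10: G-O = 18 → S
  i=11: F-T = 12 → M
  i=12: E-T = 11 → L
  i=13: C-Q = 12 → M
  i=14: A-Z =  1 → B
  i=15: Y-S =  6 → G
  i=16: R-B = 16 → Q
  i=17: V-Y = 23 → X
  i=18: A-I = 18 → S
  i=19: W-K = 12 → M
  i=20: V-K = 11 → L
  i=21: H-V = 12 → M
  i=22: M-L =  1 → B
  i=23: W-Q =  6 → G
  i=24: R-B = 16 → Q
  i=25: Y-B = 23 → X
  i=26: Q-Y = 18 → S
  i=27: V-J = 12 → M
  i=28: D-S = 11 → L
  i=29: W-K = 12 → M
  i=30: Y-X =  1 → B
  i=31: G-A =  6 → G
  i=32: U-E = 16 → Q
  i=33: F-I = 23 → X
  i=34: D-L = 18 → S
  shifts repeat with period 8: QXSMLMBG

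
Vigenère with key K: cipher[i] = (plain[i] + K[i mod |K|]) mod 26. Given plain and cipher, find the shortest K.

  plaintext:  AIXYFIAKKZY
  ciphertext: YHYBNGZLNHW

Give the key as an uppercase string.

  i= 0: Y-A = 24 → Y
  i= 1: H-I = 25 → Z
  i= 2: Y-X =  1 → B
  i= 3: B-Y =  3 → D
  i= 4: N-F =  8 → I
  i= 5: G-I = 24 → Y
  i= 6: Z-A = 25 → Z
  i= 7: L-K =  1 → B
  i= 8: N-K =  3 → D
  i= 9: H-Z =  8 → I
  i=10: W-Y = 24 → Y
  shifts repeat with period 5: YZBDI

YZBDI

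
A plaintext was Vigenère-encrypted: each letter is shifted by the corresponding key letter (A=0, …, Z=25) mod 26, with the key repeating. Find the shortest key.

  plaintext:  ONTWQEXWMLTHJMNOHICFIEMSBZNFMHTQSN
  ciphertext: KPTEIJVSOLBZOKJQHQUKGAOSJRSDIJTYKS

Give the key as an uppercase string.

  i= 0: K-O = 22 → W
  i= 1: P-N =  2 → C
  i= 2: T-T =  0 → A
  i= 3: E-W =  8 → I
  i= 4: I-Q = 18 → S
  i= 5: J-E =  5 → F
  i= 6: V-X = 24 → Y
  i= 7: S-W = 22 → W
  i= 8: O-M =  2 → C
  i= 9: L-L =  0 → A
  i=10: B-T =  8 → I
  i=11: Z-H = 18 → S
  i=12: O-J =  5 → F
  i=13: K-M = 24 → Y
  i=14: J-N = 22 → W
  i=15: Q-O =  2 → C
  i=16: H-H =  0 → A
  i=17: Q-I =  8 → I
  i=18: U-C = 18 → S
  i=19: K-F =  5 → F
  i=20: G-I = 24 → Y
  i=21: A-E = 22 → W
  i=22: O-M =  2 → C
  i=23: S-S =  0 → A
  i=24: J-B =  8 → I
  i=25: R-Z = 18 → S
  i=26: S-N =  5 → F
  i=27: D-F = 24 → Y
  i=28: I-M = 22 → W
  i=29: J-H =  2 → C
  i=30: T-T =  0 → A
  i=31: Y-Q =  8 → I
  i=32: K-S = 18 → S
  i=33: S-N =  5 → F
  shifts repeat with period 7: WCAISFY

WCAISFY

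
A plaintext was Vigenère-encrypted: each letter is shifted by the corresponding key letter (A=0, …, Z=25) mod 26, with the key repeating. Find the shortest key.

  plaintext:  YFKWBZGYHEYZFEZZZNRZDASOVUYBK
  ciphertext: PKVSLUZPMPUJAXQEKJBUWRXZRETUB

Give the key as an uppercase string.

RFLWKVT

  i= 0: P-Y = 17 → R
  i= 1: K-F =  5 → F
  i= 2: V-K = 11 → L
  i= 3: S-W = 22 → W
  i= 4: L-B = 10 → K
  i= 5: U-Z = 21 → V
  i= 6: Z-G = 19 → T
  i= 7: P-Y = 17 → R
  i= 8: M-H =  5 → F
  i= 9: P-E = 11 → L
  i=10: U-Y = 22 → W
  i=11: J-Z = 10 → K
  i=12: A-F = 21 → V
  i=13: X-E = 19 → T
  i=14: Q-Z = 17 → R
  i=15: E-Z =  5 → F
  i=16: K-Z = 11 → L
  i=17: J-N = 22 → W
  i=18: B-R = 10 → K
  i=19: U-Z = 21 → V
  i=20: W-D = 19 → T
  i=21: R-A = 17 → R
  i=22: X-S =  5 → F
  i=23: Z-O = 11 → L
  i=24: R-V = 22 → W
  i=25: E-U = 10 → K
  i=26: T-Y = 21 → V
  i=27: U-B = 19 → T
  i=28: B-K = 17 → R
  shifts repeat with period 7: RFLWKVT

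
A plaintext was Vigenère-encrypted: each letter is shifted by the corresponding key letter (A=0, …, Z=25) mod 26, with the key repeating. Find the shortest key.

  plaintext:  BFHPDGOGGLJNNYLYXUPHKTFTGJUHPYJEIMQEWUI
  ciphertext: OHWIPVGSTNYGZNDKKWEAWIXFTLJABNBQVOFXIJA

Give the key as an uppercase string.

NCPTMPSM

  i= 0: O-B = 13 → N
  i= 1: H-F =  2 → C
  i= 2: W-H = 15 → P
  i= 3: I-P = 19 → T
  i= 4: P-D = 12 → M
  i= 5: V-G = 15 → P
  i= 6: G-O = 18 → S
  i= 7: S-G = 12 → M
  i= 8: T-G = 13 → N
  i= 9: N-L =  2 → C
  i=10: Y-J = 15 → P
  i=11: G-N = 19 → T
  i=12: Z-N = 12 → M
  i=13: N-Y = 15 → P
  i=14: D-L = 18 → S
  i=15: K-Y = 12 → M
  i=16: K-X = 13 → N
  i=17: W-U =  2 → C
  i=18: E-P = 15 → P
  i=19: A-H = 19 → T
  i=20: W-K = 12 → M
  i=21: I-T = 15 → P
  i=22: X-F = 18 → S
  i=23: F-T = 12 → M
  i=24: T-G = 13 → N
  i=25: L-J =  2 → C
  i=26: J-U = 15 → P
  i=27: A-H = 19 → T
  i=28: B-P = 12 → M
  i=29: N-Y = 15 → P
  i=30: B-J = 18 → S
  i=31: Q-E = 12 → M
  i=32: V-I = 13 → N
  i=33: O-M =  2 → C
  i=34: F-Q = 15 → P
  i=35: X-E = 19 → T
  i=36: I-W = 12 → M
  i=37: J-U = 15 → P
  i=38: A-I = 18 → S
  shifts repeat with period 8: NCPTMPSM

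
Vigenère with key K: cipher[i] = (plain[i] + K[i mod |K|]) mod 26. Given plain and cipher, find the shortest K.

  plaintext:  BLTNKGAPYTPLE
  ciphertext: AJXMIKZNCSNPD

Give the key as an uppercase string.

  i= 0: A-B = 25 → Z
  i= 1: J-L = 24 → Y
  i= 2: X-T =  4 → E
  i= 3: M-N = 25 → Z
  i= 4: I-K = 24 → Y
  i= 5: K-G =  4 → E
  i= 6: Z-A = 25 → Z
  i= 7: N-P = 24 → Y
  i= 8: C-Y =  4 → E
  i= 9: S-T = 25 → Z
  i=10: N-P = 24 → Y
  i=11: P-L =  4 → E
  i=12: D-E = 25 → Z
  shifts repeat with period 3: ZYE

ZYE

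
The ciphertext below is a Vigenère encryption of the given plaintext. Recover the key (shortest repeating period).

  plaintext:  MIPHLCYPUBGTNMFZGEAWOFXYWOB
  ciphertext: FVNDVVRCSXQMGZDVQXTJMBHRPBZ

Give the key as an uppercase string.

  i= 0: F-M = 19 → T
  i= 1: V-I = 13 → N
  i= 2: N-P = 24 → Y
  i= 3: D-H = 22 → W
  i= 4: V-L = 10 → K
  i= 5: V-C = 19 → T
  i= 6: R-Y = 19 → T
  i= 7: C-P = 13 → N
  i= 8: S-U = 24 → Y
  i= 9: X-B = 22 → W
  i=10: Q-G = 10 → K
  i=11: M-T = 19 → T
  i=12: G-N = 19 → T
  i=13: Z-M = 13 → N
  i=14: D-F = 24 → Y
  i=15: V-Z = 22 → W
  i=16: Q-G = 10 → K
  i=17: X-E = 19 → T
  i=18: T-A = 19 → T
  i=19: J-W = 13 → N
  i=20: M-O = 24 → Y
  i=21: B-F = 22 → W
  i=22: H-X = 10 → K
  i=23: R-Y = 19 → T
  i=24: P-W = 19 → T
  i=25: B-O = 13 → N
  i=26: Z-B = 24 → Y
  shifts repeat with period 6: TNYWKT

TNYWKT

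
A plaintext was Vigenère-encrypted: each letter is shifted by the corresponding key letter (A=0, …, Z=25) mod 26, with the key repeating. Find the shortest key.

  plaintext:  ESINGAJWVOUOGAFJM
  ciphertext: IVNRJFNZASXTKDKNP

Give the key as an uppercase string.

EDF

  i= 0: I-E =  4 → E
  i= 1: V-S =  3 → D
  i= 2: N-I =  5 → F
  i= 3: R-N =  4 → E
  i= 4: J-G =  3 → D
  i= 5: F-A =  5 → F
  i= 6: N-J =  4 → E
  i= 7: Z-W =  3 → D
  i= 8: A-V =  5 → F
  i= 9: S-O =  4 → E
  i=10: X-U =  3 → D
  i=11: T-O =  5 → F
  i=12: K-G =  4 → E
  i=13: D-A =  3 → D
  i=14: K-F =  5 → F
  i=15: N-J =  4 → E
  i=16: P-M =  3 → D
  shifts repeat with period 3: EDF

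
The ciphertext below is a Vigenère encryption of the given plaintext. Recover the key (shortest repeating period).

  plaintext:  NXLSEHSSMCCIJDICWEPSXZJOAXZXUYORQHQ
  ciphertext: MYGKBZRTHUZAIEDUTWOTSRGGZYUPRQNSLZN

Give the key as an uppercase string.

ZBVSXS

  i= 0: M-N = 25 → Z
  i= 1: Y-X =  1 → B
  i= 2: G-L = 21 → V
  i= 3: K-S = 18 → S
  i= 4: B-E = 23 → X
  i= 5: Z-H = 18 → S
  i= 6: R-S = 25 → Z
  i= 7: T-S =  1 → B
  i= 8: H-M = 21 → V
  i= 9: U-C = 18 → S
  i=10: Z-C = 23 → X
  i=11: A-I = 18 → S
  i=12: I-J = 25 → Z
  i=13: E-D =  1 → B
  i=14: D-I = 21 → V
  i=15: U-C = 18 → S
  i=16: T-W = 23 → X
  i=17: W-E = 18 → S
  i=18: O-P = 25 → Z
  i=19: T-S =  1 → B
  i=20: S-X = 21 → V
  i=21: R-Z = 18 → S
  i=22: G-J = 23 → X
  i=23: G-O = 18 → S
  i=24: Z-A = 25 → Z
  i=25: Y-X =  1 → B
  i=26: U-Z = 21 → V
  i=27: P-X = 18 → S
  i=28: R-U = 23 → X
  i=29: Q-Y = 18 → S
  i=30: N-O = 25 → Z
  i=31: S-R =  1 → B
  i=32: L-Q = 21 → V
  i=33: Z-H = 18 → S
  i=34: N-Q = 23 → X
  shifts repeat with period 6: ZBVSXS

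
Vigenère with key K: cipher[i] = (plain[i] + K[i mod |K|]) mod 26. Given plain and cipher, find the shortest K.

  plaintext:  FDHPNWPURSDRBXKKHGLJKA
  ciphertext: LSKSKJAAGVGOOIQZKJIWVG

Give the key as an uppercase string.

  i= 0: L-F =  6 → G
  i= 1: S-D = 15 → P
  i= 2: K-H =  3 → D
  i= 3: S-P =  3 → D
  i= 4: K-N = 23 → X
  i= 5: J-W = 13 → N
  i= 6: A-P = 11 → L
  i= 7: A-U =  6 → G
  i= 8: G-R = 15 → P
  i= 9: V-S =  3 → D
  i=10: G-D =  3 → D
  i=11: O-R = 23 → X
  i=12: O-B = 13 → N
  i=13: I-X = 11 → L
  i=14: Q-K =  6 → G
  i=15: Z-K = 15 → P
  i=16: K-H =  3 → D
  i=17: J-G =  3 → D
  i=18: I-L = 23 → X
  i=19: W-J = 13 → N
  i=20: V-K = 11 → L
  i=21: G-A =  6 → G
  shifts repeat with period 7: GPDDXNL

GPDDXNL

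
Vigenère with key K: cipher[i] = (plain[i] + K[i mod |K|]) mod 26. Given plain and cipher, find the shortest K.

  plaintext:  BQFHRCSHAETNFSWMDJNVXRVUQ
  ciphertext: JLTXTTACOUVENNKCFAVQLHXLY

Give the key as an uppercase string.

IVOQCR

  i= 0: J-B =  8 → I
  i= 1: L-Q = 21 → V
  i= 2: T-F = 14 → O
  i= 3: X-H = 16 → Q
  i= 4: T-R =  2 → C
  i= 5: T-C = 17 → R
  i= 6: A-S =  8 → I
  i= 7: C-H = 21 → V
  i= 8: O-A = 14 → O
  i= 9: U-E = 16 → Q
  i=10: V-T =  2 → C
  i=11: E-N = 17 → R
  i=12: N-F =  8 → I
  i=13: N-S = 21 → V
  i=14: K-W = 14 → O
  i=15: C-M = 16 → Q
  i=16: F-D =  2 → C
  i=17: A-J = 17 → R
  i=18: V-N =  8 → I
  i=19: Q-V = 21 → V
  i=20: L-X = 14 → O
  i=21: H-R = 16 → Q
  i=22: X-V =  2 → C
  i=23: L-U = 17 → R
  i=24: Y-Q =  8 → I
  shifts repeat with period 6: IVOQCR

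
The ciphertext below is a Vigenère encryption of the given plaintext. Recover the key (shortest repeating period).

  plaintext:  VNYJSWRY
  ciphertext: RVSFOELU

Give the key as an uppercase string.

WIUW

  i= 0: R-V = 22 → W
  i= 1: V-N =  8 → I
  i= 2: S-Y = 20 → U
  i= 3: F-J = 22 → W
  i= 4: O-S = 22 → W
  i= 5: E-W =  8 → I
  i= 6: L-R = 20 → U
  i= 7: U-Y = 22 → W
  shifts repeat with period 4: WIUW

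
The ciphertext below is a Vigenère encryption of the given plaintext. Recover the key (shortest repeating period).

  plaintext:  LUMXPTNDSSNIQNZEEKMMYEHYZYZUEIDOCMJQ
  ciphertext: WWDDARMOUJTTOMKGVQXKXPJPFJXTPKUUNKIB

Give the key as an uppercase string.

  i= 0: W-L = 11 → L
  i= 1: W-U =  2 → C
  i= 2: D-M = 17 → R
  i= 3: D-X =  6 → G
  i= 4: A-P = 11 → L
  i= 5: R-T = 24 → Y
  i= 6: M-N = 25 → Z
  i= 7: O-D = 11 → L
  i= 8: U-S =  2 → C
  i= 9: J-S = 17 → R
  i=10: T-N =  6 → G
  i=11: T-I = 11 → L
  i=12: O-Q = 24 → Y
  i=13: M-N = 25 → Z
  i=14: K-Z = 11 → L
  i=15: G-E =  2 → C
  i=16: V-E = 17 → R
  i=17: Q-K =  6 → G
  i=18: X-M = 11 → L
  i=19: K-M = 24 → Y
  i=20: X-Y = 25 → Z
  i=21: P-E = 11 → L
  i=22: J-H =  2 → C
  i=23: P-Y = 17 → R
  i=24: F-Z =  6 → G
  i=25: J-Y = 11 → L
  i=26: X-Z = 24 → Y
  i=27: T-U = 25 → Z
  i=28: P-E = 11 → L
  i=29: K-I =  2 → C
  i=30: U-D = 17 → R
  i=31: U-O =  6 → G
  i=32: N-C = 11 → L
  i=33: K-M = 24 → Y
  i=34: I-J = 25 → Z
  i=35: B-Q = 11 → L
  shifts repeat with period 7: LCRGLYZ

LCRGLYZ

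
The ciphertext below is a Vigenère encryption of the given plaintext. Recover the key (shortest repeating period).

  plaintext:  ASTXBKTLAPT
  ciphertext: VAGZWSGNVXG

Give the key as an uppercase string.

VINC

  i= 0: V-A = 21 → V
  i= 1: A-S =  8 → I
  i= 2: G-T = 13 → N
  i= 3: Z-X =  2 → C
  i= 4: W-B = 21 → V
  i= 5: S-K =  8 → I
  i= 6: G-T = 13 → N
  i= 7: N-L =  2 → C
  i= 8: V-A = 21 → V
  i= 9: X-P =  8 → I
  i=10: G-T = 13 → N
  shifts repeat with period 4: VINC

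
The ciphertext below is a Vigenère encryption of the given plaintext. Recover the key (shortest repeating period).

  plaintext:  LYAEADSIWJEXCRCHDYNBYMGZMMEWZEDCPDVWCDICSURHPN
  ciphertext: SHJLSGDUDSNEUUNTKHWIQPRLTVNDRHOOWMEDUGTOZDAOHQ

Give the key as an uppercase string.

HJJHSDLM

  i= 0: S-L =  7 → H
  i= 1: H-Y =  9 → J
  i= 2: J-A =  9 → J
  i= 3: L-E =  7 → H
  i= 4: S-A = 18 → S
  i= 5: G-D =  3 → D
  i= 6: D-S = 11 → L
  i= 7: U-I = 12 → M
  i= 8: D-W =  7 → H
  i= 9: S-J =  9 → J
  i=10: N-E =  9 → J
  i=11: E-X =  7 → H
  i=12: U-C = 18 → S
  i=13: U-R =  3 → D
  i=14: N-C = 11 → L
  i=15: T-H = 12 → M
  i=16: K-D =  7 → H
  i=17: H-Y =  9 → J
  i=18: W-N =  9 → J
  i=19: I-B =  7 → H
  i=20: Q-Y = 18 → S
  i=21: P-M =  3 → D
  i=22: R-G = 11 → L
  i=23: L-Z = 12 → M
  i=24: T-M =  7 → H
  i=25: V-M =  9 → J
  i=26: N-E =  9 → J
  i=27: D-W =  7 → H
  i=28: R-Z = 18 → S
  i=29: H-E =  3 → D
  i=30: O-D = 11 → L
  i=31: O-C = 12 → M
  i=32: W-P =  7 → H
  i=33: M-D =  9 → J
  i=34: E-V =  9 → J
  i=35: D-W =  7 → H
  i=36: U-C = 18 → S
  i=37: G-D =  3 → D
  i=38: T-I = 11 → L
  i=39: O-C = 12 → M
  i=40: Z-S =  7 → H
  i=41: D-U =  9 → J
  i=42: A-R =  9 → J
  i=43: O-H =  7 → H
  i=44: H-P = 18 → S
  i=45: Q-N =  3 → D
  shifts repeat with period 8: HJJHSDLM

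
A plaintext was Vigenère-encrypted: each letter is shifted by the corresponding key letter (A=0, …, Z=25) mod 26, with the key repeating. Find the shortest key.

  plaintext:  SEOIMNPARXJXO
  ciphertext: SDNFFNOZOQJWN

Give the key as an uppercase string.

AZZXT

  i= 0: S-S =  0 → A
  i= 1: D-E = 25 → Z
  i= 2: N-O = 25 → Z
  i= 3: F-I = 23 → X
  i= 4: F-M = 19 → T
  i= 5: N-N =  0 → A
  i= 6: O-P = 25 → Z
  i= 7: Z-A = 25 → Z
  i= 8: O-R = 23 → X
  i= 9: Q-X = 19 → T
  i=10: J-J =  0 → A
  i=11: W-X = 25 → Z
  i=12: N-O = 25 → Z
  shifts repeat with period 5: AZZXT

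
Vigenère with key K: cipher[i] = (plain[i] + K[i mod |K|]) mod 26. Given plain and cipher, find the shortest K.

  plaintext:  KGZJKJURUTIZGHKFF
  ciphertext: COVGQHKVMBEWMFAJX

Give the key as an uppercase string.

SIWXGYQE

  i= 0: C-K = 18 → S
  i= 1: O-G =  8 → I
  i= 2: V-Z = 22 → W
  i= 3: G-J = 23 → X
  i= 4: Q-K =  6 → G
  i= 5: H-J = 24 → Y
  i= 6: K-U = 16 → Q
  i= 7: V-R =  4 → E
  i= 8: M-U = 18 → S
  i= 9: B-T =  8 → I
  i=10: E-I = 22 → W
  i=11: W-Z = 23 → X
  i=12: M-G =  6 → G
  i=13: F-H = 24 → Y
  i=14: A-K = 16 → Q
  i=15: J-F =  4 → E
  i=16: X-F = 18 → S
  shifts repeat with period 8: SIWXGYQE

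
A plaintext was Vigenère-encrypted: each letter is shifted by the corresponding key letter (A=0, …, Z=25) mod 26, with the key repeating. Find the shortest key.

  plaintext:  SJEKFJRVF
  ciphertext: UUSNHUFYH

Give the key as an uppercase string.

CLOD

  i= 0: U-S =  2 → C
  i= 1: U-J = 11 → L
  i= 2: S-E = 14 → O
  i= 3: N-K =  3 → D
  i= 4: H-F =  2 → C
  i= 5: U-J = 11 → L
  i= 6: F-R = 14 → O
  i= 7: Y-V =  3 → D
  i= 8: H-F =  2 → C
  shifts repeat with period 4: CLOD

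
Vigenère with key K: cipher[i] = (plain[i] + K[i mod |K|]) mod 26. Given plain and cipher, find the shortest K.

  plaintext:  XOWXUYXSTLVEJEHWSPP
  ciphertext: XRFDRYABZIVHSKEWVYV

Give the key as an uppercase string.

  i= 0: X-X =  0 → A
  i= 1: R-O =  3 → D
  i= 2: F-W =  9 → J
  i= 3: D-X =  6 → G
  i= 4: R-U = 23 → X
  i= 5: Y-Y =  0 → A
  i= 6: A-X =  3 → D
  i= 7: B-S =  9 → J
  i= 8: Z-T =  6 → G
  i= 9: I-L = 23 → X
  i=10: V-V =  0 → A
  i=11: H-E =  3 → D
  i=12: S-J =  9 → J
  i=13: K-E =  6 → G
  i=14: E-H = 23 → X
  i=15: W-W =  0 → A
  i=16: V-S =  3 → D
  i=17: Y-P =  9 → J
  i=18: V-P =  6 → G
  shifts repeat with period 5: ADJGX

ADJGX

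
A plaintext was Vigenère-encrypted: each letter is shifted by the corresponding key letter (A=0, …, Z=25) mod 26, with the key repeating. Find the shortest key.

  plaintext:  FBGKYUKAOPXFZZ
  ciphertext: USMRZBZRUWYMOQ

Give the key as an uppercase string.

PRGHBH

  i= 0: U-F = 15 → P
  i= 1: S-B = 17 → R
  i= 2: M-G =  6 → G
  i= 3: R-K =  7 → H
  i= 4: Z-Y =  1 → B
  i= 5: B-U =  7 → H
  i= 6: Z-K = 15 → P
  i= 7: R-A = 17 → R
  i= 8: U-O =  6 → G
  i= 9: W-P =  7 → H
  i=10: Y-X =  1 → B
  i=11: M-F =  7 → H
  i=12: O-Z = 15 → P
  i=13: Q-Z = 17 → R
  shifts repeat with period 6: PRGHBH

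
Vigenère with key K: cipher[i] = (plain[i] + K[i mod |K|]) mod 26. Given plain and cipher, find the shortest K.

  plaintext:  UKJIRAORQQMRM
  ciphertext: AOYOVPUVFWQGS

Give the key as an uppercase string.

GEP

  i= 0: A-U =  6 → G
  i= 1: O-K =  4 → E
  i= 2: Y-J = 15 → P
  i= 3: O-I =  6 → G
  i= 4: V-R =  4 → E
  i= 5: P-A = 15 → P
  i= 6: U-O =  6 → G
  i= 7: V-R =  4 → E
  i= 8: F-Q = 15 → P
  i= 9: W-Q =  6 → G
  i=10: Q-M =  4 → E
  i=11: G-R = 15 → P
  i=12: S-M =  6 → G
  shifts repeat with period 3: GEP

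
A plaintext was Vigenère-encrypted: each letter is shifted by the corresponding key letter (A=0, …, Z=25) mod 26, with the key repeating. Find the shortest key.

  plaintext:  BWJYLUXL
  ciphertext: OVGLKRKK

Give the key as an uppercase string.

  i= 0: O-B = 13 → N
  i= 1: V-W = 25 → Z
  i= 2: G-J = 23 → X
  i= 3: L-Y = 13 → N
  i= 4: K-L = 25 → Z
  i= 5: R-U = 23 → X
  i= 6: K-X = 13 → N
  i= 7: K-L = 25 → Z
  shifts repeat with period 3: NZX

NZX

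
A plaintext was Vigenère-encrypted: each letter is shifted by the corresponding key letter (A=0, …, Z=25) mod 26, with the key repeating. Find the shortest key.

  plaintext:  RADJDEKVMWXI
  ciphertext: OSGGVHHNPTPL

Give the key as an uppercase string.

  i= 0: O-R = 23 → X
  i= 1: S-A = 18 → S
  i= 2: G-D =  3 → D
  i= 3: G-J = 23 → X
  i= 4: V-D = 18 → S
  i= 5: H-E =  3 → D
  i= 6: H-K = 23 → X
  i= 7: N-V = 18 → S
  i= 8: P-M =  3 → D
  i= 9: T-W = 23 → X
  i=10: P-X = 18 → S
  i=11: L-I =  3 → D
  shifts repeat with period 3: XSD

XSD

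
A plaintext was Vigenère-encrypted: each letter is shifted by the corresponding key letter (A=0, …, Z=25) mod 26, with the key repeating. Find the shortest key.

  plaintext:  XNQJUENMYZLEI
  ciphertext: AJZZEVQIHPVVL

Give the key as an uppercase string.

DWJQKR

  i= 0: A-X =  3 → D
  i= 1: J-N = 22 → W
  i= 2: Z-Q =  9 → J
  i= 3: Z-J = 16 → Q
  i= 4: E-U = 10 → K
  i= 5: V-E = 17 → R
  i= 6: Q-N =  3 → D
  i= 7: I-M = 22 → W
  i= 8: H-Y =  9 → J
  i= 9: P-Z = 16 → Q
  i=10: V-L = 10 → K
  i=11: V-E = 17 → R
  i=12: L-I =  3 → D
  shifts repeat with period 6: DWJQKR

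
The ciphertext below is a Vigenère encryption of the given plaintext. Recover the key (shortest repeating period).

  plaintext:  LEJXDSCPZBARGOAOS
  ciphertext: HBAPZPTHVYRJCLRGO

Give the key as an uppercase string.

WXRS

  i= 0: H-L = 22 → W
  i= 1: B-E = 23 → X
  i= 2: A-J = 17 → R
  i= 3: P-X = 18 → S
  i= 4: Z-D = 22 → W
  i= 5: P-S = 23 → X
  i= 6: T-C = 17 → R
  i= 7: H-P = 18 → S
  i= 8: V-Z = 22 → W
  i= 9: Y-B = 23 → X
  i=10: R-A = 17 → R
  i=11: J-R = 18 → S
  i=12: C-G = 22 → W
  i=13: L-O = 23 → X
  i=14: R-A = 17 → R
  i=15: G-O = 18 → S
  i=16: O-S = 22 → W
  shifts repeat with period 4: WXRS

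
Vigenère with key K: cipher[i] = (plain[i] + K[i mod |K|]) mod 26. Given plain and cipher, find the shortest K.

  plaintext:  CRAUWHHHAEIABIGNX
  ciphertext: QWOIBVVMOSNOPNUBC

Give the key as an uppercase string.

OFO

  i= 0: Q-C = 14 → O
  i= 1: W-R =  5 → F
  i= 2: O-A = 14 → O
  i= 3: I-U = 14 → O
  i= 4: B-W =  5 → F
  i= 5: V-H = 14 → O
  i= 6: V-H = 14 → O
  i= 7: M-H =  5 → F
  i= 8: O-A = 14 → O
  i= 9: S-E = 14 → O
  i=10: N-I =  5 → F
  i=11: O-A = 14 → O
  i=12: P-B = 14 → O
  i=13: N-I =  5 → F
  i=14: U-G = 14 → O
  i=15: B-N = 14 → O
  i=16: C-X =  5 → F
  shifts repeat with period 3: OFO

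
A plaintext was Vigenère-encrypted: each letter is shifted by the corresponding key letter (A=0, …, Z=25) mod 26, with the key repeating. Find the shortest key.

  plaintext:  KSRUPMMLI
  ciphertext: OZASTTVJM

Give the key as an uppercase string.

  i= 0: O-K =  4 → E
  i= 1: Z-S =  7 → H
  i= 2: A-R =  9 → J
  i= 3: S-U = 24 → Y
  i= 4: T-P =  4 → E
  i= 5: T-M =  7 → H
  i= 6: V-M =  9 → J
  i= 7: J-L = 24 → Y
  i= 8: M-I =  4 → E
  shifts repeat with period 4: EHJY

EHJY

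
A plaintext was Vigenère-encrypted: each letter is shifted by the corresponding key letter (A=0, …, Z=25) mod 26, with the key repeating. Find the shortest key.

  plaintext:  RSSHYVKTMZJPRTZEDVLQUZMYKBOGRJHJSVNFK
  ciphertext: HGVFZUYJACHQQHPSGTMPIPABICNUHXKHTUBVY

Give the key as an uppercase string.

QODYBZO

  i= 0: H-R = 16 → Q
  i= 1: G-S = 14 → O
  i= 2: V-S =  3 → D
  i= 3: F-H = 24 → Y
  i= 4: Z-Y =  1 → B
  i= 5: U-V = 25 → Z
  i= 6: Y-K = 14 → O
  i= 7: J-T = 16 → Q
  i= 8: A-M = 14 → O
  i= 9: C-Z =  3 → D
  i=10: H-J = 24 → Y
  i=11: Q-P =  1 → B
  i=12: Q-R = 25 → Z
  i=13: H-T = 14 → O
  i=14: P-Z = 16 → Q
  i=15: S-E = 14 → O
  i=16: G-D =  3 → D
  i=17: T-V = 24 → Y
  i=18: M-L =  1 → B
  i=19: P-Q = 25 → Z
  i=20: I-U = 14 → O
  i=21: P-Z = 16 → Q
  i=22: A-M = 14 → O
  i=23: B-Y =  3 → D
  i=24: I-K = 24 → Y
  i=25: C-B =  1 → B
  i=26: N-O = 25 → Z
  i=27: U-G = 14 → O
  i=28: H-R = 16 → Q
  i=29: X-J = 14 → O
  i=30: K-H =  3 → D
  i=31: H-J = 24 → Y
  i=32: T-S =  1 → B
  i=33: U-V = 25 → Z
  i=34: B-N = 14 → O
  i=35: V-F = 16 → Q
  i=36: Y-K = 14 → O
  shifts repeat with period 7: QODYBZO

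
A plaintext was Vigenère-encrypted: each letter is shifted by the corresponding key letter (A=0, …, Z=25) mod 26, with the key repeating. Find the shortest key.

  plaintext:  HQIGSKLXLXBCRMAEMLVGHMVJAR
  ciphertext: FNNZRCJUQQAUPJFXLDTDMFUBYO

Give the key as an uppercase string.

YXFTZS

  i= 0: F-H = 24 → Y
  i= 1: N-Q = 23 → X
  i= 2: N-I =  5 → F
  i= 3: Z-G = 19 → T
  i= 4: R-S = 25 → Z
  i= 5: C-K = 18 → S
  i= 6: J-L = 24 → Y
  i= 7: U-X = 23 → X
  i= 8: Q-L =  5 → F
  i= 9: Q-X = 19 → T
  i=10: A-B = 25 → Z
  i=11: U-C = 18 → S
  i=12: P-R = 24 → Y
  i=13: J-M = 23 → X
  i=14: F-A =  5 → F
  i=15: X-E = 19 → T
  i=16: L-M = 25 → Z
  i=17: D-L = 18 → S
  i=18: T-V = 24 → Y
  i=19: D-G = 23 → X
  i=20: M-H =  5 → F
  i=21: F-M = 19 → T
  i=22: U-V = 25 → Z
  i=23: B-J = 18 → S
  i=24: Y-A = 24 → Y
  i=25: O-R = 23 → X
  shifts repeat with period 6: YXFTZS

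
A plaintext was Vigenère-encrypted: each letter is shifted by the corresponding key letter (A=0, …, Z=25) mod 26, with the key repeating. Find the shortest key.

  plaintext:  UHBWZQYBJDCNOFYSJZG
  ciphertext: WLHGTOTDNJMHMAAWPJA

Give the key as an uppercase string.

CEGKUYV

  i= 0: W-U =  2 → C
  i= 1: L-H =  4 → E
  i= 2: H-B =  6 → G
  i= 3: G-W = 10 → K
  i= 4: T-Z = 20 → U
  i= 5: O-Q = 24 → Y
  i= 6: T-Y = 21 → V
  i= 7: D-B =  2 → C
  i= 8: N-J =  4 → E
  i= 9: J-D =  6 → G
  i=10: M-C = 10 → K
  i=11: H-N = 20 → U
  i=12: M-O = 24 → Y
  i=13: A-F = 21 → V
  i=14: A-Y =  2 → C
  i=15: W-S =  4 → E
  i=16: P-J =  6 → G
  i=17: J-Z = 10 → K
  i=18: A-G = 20 → U
  shifts repeat with period 7: CEGKUYV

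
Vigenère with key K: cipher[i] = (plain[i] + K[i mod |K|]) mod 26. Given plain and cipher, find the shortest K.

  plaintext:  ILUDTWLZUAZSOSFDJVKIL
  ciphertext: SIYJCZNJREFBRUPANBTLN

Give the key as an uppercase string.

KXEGJDC

  i= 0: S-I = 10 → K
  i= 1: I-L = 23 → X
  i= 2: Y-U =  4 → E
  i= 3: J-D =  6 → G
  i= 4: C-T =  9 → J
  i= 5: Z-W =  3 → D
  i= 6: N-L =  2 → C
  i= 7: J-Z = 10 → K
  i= 8: R-U = 23 → X
  i= 9: E-A =  4 → E
  i=10: F-Z =  6 → G
  i=11: B-S =  9 → J
  i=12: R-O =  3 → D
  i=13: U-S =  2 → C
  i=14: P-F = 10 → K
  i=15: A-D = 23 → X
  i=16: N-J =  4 → E
  i=17: B-V =  6 → G
  i=18: T-K =  9 → J
  i=19: L-I =  3 → D
  i=20: N-L =  2 → C
  shifts repeat with period 7: KXEGJDC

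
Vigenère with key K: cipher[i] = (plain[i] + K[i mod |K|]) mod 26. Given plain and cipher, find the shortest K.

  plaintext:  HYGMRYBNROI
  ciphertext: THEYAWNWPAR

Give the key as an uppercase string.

MJY

  i= 0: T-H = 12 → M
  i= 1: H-Y =  9 → J
  i= 2: E-G = 24 → Y
  i= 3: Y-M = 12 → M
  i= 4: A-R =  9 → J
  i= 5: W-Y = 24 → Y
  i= 6: N-B = 12 → M
  i= 7: W-N =  9 → J
  i= 8: P-R = 24 → Y
  i= 9: A-O = 12 → M
  i=10: R-I =  9 → J
  shifts repeat with period 3: MJY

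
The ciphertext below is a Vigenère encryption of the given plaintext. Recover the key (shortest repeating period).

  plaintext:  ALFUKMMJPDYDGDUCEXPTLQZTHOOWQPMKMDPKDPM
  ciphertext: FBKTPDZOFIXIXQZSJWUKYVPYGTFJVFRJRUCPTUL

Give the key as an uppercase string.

  i= 0: F-A =  5 → F
  i= 1: B-L = 16 → Q
  i= 2: K-F =  5 → F
  i= 3: T-U = 25 → Z
  i= 4: P-K =  5 → F
  i= 5: D-M = 17 → R
  i= 6: Z-M = 13 → N
  i= 7: O-J =  5 → F
  i= 8: F-P = 16 → Q
  i= 9: I-D =  5 → F
  i=10: X-Y = 25 → Z
  i=11: I-D =  5 → F
  i=12: X-G = 17 → R
  i=13: Q-D = 13 → N
  i=14: Z-U =  5 → F
  i=15: S-C = 16 → Q
  i=16: J-E =  5 → F
  i=17: W-X = 25 → Z
  i=18: U-P =  5 → F
  i=19: K-T = 17 → R
  i=20: Y-L = 13 → N
  i=21: V-Q =  5 → F
  i=22: P-Z = 16 → Q
  i=23: Y-T =  5 → F
  i=24: G-H = 25 → Z
  i=25: T-O =  5 → F
  i=26: F-O = 17 → R
  i=27: J-W = 13 → N
  i=28: V-Q =  5 → F
  i=29: F-P = 16 → Q
  i=30: R-M =  5 → F
  i=31: J-K = 25 → Z
  i=32: R-M =  5 → F
  i=33: U-D = 17 → R
  i=34: C-P = 13 → N
  i=35: P-K =  5 → F
  i=36: T-D = 16 → Q
  i=37: U-P =  5 → F
  i=38: L-M = 25 → Z
  shifts repeat with period 7: FQFZFRN

FQFZFRN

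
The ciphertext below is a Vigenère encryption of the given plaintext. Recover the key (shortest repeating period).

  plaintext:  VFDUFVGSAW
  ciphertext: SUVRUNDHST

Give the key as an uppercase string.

  i= 0: S-V = 23 → X
  i= 1: U-F = 15 → P
  i= 2: V-D = 18 → S
  i= 3: R-U = 23 → X
  i= 4: U-F = 15 → P
  i= 5: N-V = 18 → S
  i= 6: D-G = 23 → X
  i= 7: H-S = 15 → P
  i= 8: S-A = 18 → S
  i= 9: T-W = 23 → X
  shifts repeat with period 3: XPS

XPS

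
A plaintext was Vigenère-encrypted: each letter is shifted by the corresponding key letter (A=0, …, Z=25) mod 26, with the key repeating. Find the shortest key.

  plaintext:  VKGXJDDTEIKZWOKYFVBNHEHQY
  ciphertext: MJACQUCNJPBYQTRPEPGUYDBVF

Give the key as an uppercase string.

  i= 0: M-V = 17 → R
  i= 1: J-K = 25 → Z
  i= 2: A-G = 20 → U
  i= 3: C-X =  5 → F
  i= 4: Q-J =  7 → H
  i= 5: U-D = 17 → R
  i= 6: C-D = 25 → Z
  i= 7: N-T = 20 → U
  i= 8: J-E =  5 → F
  i= 9: P-I =  7 → H
  i=10: B-K = 17 → R
  i=11: Y-Z = 25 → Z
  i=12: Q-W = 20 → U
  i=13: T-O =  5 → F
  i=14: R-K =  7 → H
  i=15: P-Y = 17 → R
  i=16: E-F = 25 → Z
  i=17: P-V = 20 → U
  i=18: G-B =  5 → F
  i=19: U-N =  7 → H
  i=20: Y-H = 17 → R
  i=21: D-E = 25 → Z
  i=22: B-H = 20 → U
  i=23: V-Q =  5 → F
  i=24: F-Y =  7 → H
  shifts repeat with period 5: RZUFH

RZUFH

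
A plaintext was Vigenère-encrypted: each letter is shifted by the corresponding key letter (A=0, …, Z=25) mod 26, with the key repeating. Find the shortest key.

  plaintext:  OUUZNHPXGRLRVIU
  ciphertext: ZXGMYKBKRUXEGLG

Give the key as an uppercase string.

LDMN

  i= 0: Z-O = 11 → L
  i= 1: X-U =  3 → D
  i= 2: G-U = 12 → M
  i= 3: M-Z = 13 → N
  i= 4: Y-N = 11 → L
  i= 5: K-H =  3 → D
  i= 6: B-P = 12 → M
  i= 7: K-X = 13 → N
  i= 8: R-G = 11 → L
  i= 9: U-R =  3 → D
  i=10: X-L = 12 → M
  i=11: E-R = 13 → N
  i=12: G-V = 11 → L
  i=13: L-I =  3 → D
  i=14: G-U = 12 → M
  shifts repeat with period 4: LDMN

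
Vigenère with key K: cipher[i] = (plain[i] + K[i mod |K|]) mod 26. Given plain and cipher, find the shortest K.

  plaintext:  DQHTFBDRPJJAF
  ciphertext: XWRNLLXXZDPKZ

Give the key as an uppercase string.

  i= 0: X-D = 20 → U
  i= 1: W-Q =  6 → G
  i= 2: R-H = 10 → K
  i= 3: N-T = 20 → U
  i= 4: L-F =  6 → G
  i= 5: L-B = 10 → K
  i= 6: X-D = 20 → U
  i= 7: X-R =  6 → G
  i= 8: Z-P = 10 → K
  i= 9: D-J = 20 → U
  i=10: P-J =  6 → G
  i=11: K-A = 10 → K
  i=12: Z-F = 20 → U
  shifts repeat with period 3: UGK

UGK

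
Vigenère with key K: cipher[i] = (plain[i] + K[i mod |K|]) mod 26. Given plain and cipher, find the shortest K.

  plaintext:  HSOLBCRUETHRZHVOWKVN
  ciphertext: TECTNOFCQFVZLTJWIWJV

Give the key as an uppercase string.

MMOI

  i= 0: T-H = 12 → M
  i= 1: E-S = 12 → M
  i= 2: C-O = 14 → O
  i= 3: T-L =  8 → I
  i= 4: N-B = 12 → M
  i= 5: O-C = 12 → M
  i= 6: F-R = 14 → O
  i= 7: C-U =  8 → I
  i= 8: Q-E = 12 → M
  i= 9: F-T = 12 → M
  i=10: V-H = 14 → O
  i=11: Z-R =  8 → I
  i=12: L-Z = 12 → M
  i=13: T-H = 12 → M
  i=14: J-V = 14 → O
  i=15: W-O =  8 → I
  i=16: I-W = 12 → M
  i=17: W-K = 12 → M
  i=18: J-V = 14 → O
  i=19: V-N =  8 → I
  shifts repeat with period 4: MMOI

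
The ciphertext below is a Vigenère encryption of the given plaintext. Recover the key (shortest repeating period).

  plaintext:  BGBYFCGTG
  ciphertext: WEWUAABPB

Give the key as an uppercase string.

VYVW

  i= 0: W-B = 21 → V
  i= 1: E-G = 24 → Y
  i= 2: W-B = 21 → V
  i= 3: U-Y = 22 → W
  i= 4: A-F = 21 → V
  i= 5: A-C = 24 → Y
  i= 6: B-G = 21 → V
  i= 7: P-T = 22 → W
  i= 8: B-G = 21 → V
  shifts repeat with period 4: VYVW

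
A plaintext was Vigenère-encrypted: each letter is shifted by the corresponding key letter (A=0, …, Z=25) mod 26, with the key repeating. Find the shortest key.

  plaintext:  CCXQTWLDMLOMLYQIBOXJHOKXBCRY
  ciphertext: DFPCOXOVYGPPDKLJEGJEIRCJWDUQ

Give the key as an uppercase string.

BDSMV

  i= 0: D-C =  1 → B
  i= 1: F-C =  3 → D
  i= 2: P-X = 18 → S
  i= 3: C-Q = 12 → M
  i= 4: O-T = 21 → V
  i= 5: X-W =  1 → B
  i= 6: O-L =  3 → D
  i= 7: V-D = 18 → S
  i= 8: Y-M = 12 → M
  i= 9: G-L = 21 → V
  i=10: P-O =  1 → B
  i=11: P-M =  3 → D
  i=12: D-L = 18 → S
  i=13: K-Y = 12 → M
  i=14: L-Q = 21 → V
  i=15: J-I =  1 → B
  i=16: E-B =  3 → D
  i=17: G-O = 18 → S
  i=18: J-X = 12 → M
  i=19: E-J = 21 → V
  i=20: I-H =  1 → B
  i=21: R-O =  3 → D
  i=22: C-K = 18 → S
  i=23: J-X = 12 → M
  i=24: W-B = 21 → V
  i=25: D-C =  1 → B
  i=26: U-R =  3 → D
  i=27: Q-Y = 18 → S
  shifts repeat with period 5: BDSMV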